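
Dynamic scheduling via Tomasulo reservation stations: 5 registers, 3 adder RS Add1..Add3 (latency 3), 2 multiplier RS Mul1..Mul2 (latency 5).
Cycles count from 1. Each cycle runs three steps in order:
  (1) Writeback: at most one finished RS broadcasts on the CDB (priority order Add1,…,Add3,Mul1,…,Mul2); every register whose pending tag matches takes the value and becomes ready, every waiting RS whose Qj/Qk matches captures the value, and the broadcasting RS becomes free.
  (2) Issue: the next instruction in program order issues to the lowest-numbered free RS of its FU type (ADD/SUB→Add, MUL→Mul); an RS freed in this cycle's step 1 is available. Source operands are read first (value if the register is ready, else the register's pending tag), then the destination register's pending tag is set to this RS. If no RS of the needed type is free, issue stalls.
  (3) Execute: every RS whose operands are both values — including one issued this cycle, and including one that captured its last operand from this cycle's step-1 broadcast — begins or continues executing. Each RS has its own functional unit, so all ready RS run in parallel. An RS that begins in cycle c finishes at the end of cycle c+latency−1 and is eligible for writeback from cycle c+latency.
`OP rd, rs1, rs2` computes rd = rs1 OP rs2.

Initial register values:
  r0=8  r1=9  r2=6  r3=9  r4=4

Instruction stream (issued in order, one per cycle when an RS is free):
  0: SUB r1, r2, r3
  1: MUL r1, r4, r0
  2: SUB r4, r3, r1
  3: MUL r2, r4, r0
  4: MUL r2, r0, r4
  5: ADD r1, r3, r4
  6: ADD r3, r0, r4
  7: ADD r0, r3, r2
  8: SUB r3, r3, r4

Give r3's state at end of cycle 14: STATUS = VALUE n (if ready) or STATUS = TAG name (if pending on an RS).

cycle 1: issue SUB r1<-Add1 // r0:8,r1:Add1,r2:6,r3:9,r4:4
cycle 2: issue MUL r1<-Mul1 // r0:8,r1:Mul1,r2:6,r3:9,r4:4
cycle 3: issue SUB r4<-Add2 // r0:8,r1:Mul1,r2:6,r3:9,r4:Add2
cycle 4: CDB Add1=-3; issue MUL r2<-Mul2 // r0:8,r1:Mul1,r2:Mul2,r3:9,r4:Add2
cycle 5: stall // r0:8,r1:Mul1,r2:Mul2,r3:9,r4:Add2
cycle 6: stall // r0:8,r1:Mul1,r2:Mul2,r3:9,r4:Add2
cycle 7: CDB Mul1=32; issue MUL r2<-Mul1 // r0:8,r1:32,r2:Mul1,r3:9,r4:Add2
cycle 8: issue ADD r1<-Add1 // r0:8,r1:Add1,r2:Mul1,r3:9,r4:Add2
cycle 9: issue ADD r3<-Add3 // r0:8,r1:Add1,r2:Mul1,r3:Add3,r4:Add2
cycle 10: CDB Add2=-23; issue ADD r0<-Add2 // r0:Add2,r1:Add1,r2:Mul1,r3:Add3,r4:-23
cycle 11: stall // r0:Add2,r1:Add1,r2:Mul1,r3:Add3,r4:-23
cycle 12: stall // r0:Add2,r1:Add1,r2:Mul1,r3:Add3,r4:-23
cycle 13: CDB Add1=-14; issue SUB r3<-Add1 // r0:Add2,r1:-14,r2:Mul1,r3:Add1,r4:-23
cycle 14: CDB Add3=-15 // r0:Add2,r1:-14,r2:Mul1,r3:Add1,r4:-23

STATUS = TAG Add1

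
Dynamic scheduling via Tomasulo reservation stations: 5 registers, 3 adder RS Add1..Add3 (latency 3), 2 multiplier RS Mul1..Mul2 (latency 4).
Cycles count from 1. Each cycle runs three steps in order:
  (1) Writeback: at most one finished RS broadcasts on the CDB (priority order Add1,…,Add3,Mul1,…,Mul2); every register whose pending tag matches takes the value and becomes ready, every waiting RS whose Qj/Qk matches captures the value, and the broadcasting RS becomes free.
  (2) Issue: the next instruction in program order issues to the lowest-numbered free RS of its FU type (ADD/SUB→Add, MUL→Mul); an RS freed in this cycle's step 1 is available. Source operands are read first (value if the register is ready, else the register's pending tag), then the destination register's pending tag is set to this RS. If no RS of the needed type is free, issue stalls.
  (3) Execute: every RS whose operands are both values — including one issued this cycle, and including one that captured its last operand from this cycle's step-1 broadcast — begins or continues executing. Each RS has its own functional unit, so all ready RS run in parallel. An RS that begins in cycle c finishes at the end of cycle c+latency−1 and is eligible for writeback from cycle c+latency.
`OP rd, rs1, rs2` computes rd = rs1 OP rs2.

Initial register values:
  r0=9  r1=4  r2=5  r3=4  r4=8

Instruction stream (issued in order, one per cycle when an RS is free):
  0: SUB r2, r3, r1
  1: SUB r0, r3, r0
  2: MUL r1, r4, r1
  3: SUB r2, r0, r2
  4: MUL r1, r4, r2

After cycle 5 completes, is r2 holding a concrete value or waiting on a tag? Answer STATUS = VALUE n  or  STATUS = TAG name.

STATUS = TAG Add1

cycle 1: issue SUB r2<-Add1 // r0:9,r1:4,r2:Add1,r3:4,r4:8
cycle 2: issue SUB r0<-Add2 // r0:Add2,r1:4,r2:Add1,r3:4,r4:8
cycle 3: issue MUL r1<-Mul1 // r0:Add2,r1:Mul1,r2:Add1,r3:4,r4:8
cycle 4: CDB Add1=0; issue SUB r2<-Add1 // r0:Add2,r1:Mul1,r2:Add1,r3:4,r4:8
cycle 5: CDB Add2=-5; issue MUL r1<-Mul2 // r0:-5,r1:Mul2,r2:Add1,r3:4,r4:8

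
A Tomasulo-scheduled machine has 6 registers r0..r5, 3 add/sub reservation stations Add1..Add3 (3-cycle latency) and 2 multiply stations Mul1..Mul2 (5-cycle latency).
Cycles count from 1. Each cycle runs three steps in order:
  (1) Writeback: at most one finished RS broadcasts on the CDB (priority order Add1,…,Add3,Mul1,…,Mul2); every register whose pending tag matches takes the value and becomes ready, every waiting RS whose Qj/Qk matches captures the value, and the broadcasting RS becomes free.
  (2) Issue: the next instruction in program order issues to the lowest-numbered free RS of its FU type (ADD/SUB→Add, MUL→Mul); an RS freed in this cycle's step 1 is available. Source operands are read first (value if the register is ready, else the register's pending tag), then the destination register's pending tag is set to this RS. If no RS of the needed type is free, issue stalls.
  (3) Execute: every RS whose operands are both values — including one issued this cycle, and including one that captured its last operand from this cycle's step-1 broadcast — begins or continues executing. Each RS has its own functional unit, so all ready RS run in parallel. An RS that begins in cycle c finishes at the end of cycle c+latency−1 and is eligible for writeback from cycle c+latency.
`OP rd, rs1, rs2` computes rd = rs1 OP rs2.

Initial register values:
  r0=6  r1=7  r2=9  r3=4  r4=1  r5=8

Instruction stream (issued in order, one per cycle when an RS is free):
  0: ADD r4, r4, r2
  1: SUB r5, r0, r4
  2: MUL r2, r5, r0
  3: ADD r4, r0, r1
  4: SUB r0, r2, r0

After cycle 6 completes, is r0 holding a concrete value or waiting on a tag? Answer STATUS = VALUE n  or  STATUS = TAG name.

cycle 1: issue ADD r4<-Add1 // r0:6,r1:7,r2:9,r3:4,r4:Add1,r5:8
cycle 2: issue SUB r5<-Add2 // r0:6,r1:7,r2:9,r3:4,r4:Add1,r5:Add2
cycle 3: issue MUL r2<-Mul1 // r0:6,r1:7,r2:Mul1,r3:4,r4:Add1,r5:Add2
cycle 4: CDB Add1=10; issue ADD r4<-Add1 // r0:6,r1:7,r2:Mul1,r3:4,r4:Add1,r5:Add2
cycle 5: issue SUB r0<-Add3 // r0:Add3,r1:7,r2:Mul1,r3:4,r4:Add1,r5:Add2
cycle 6: - // r0:Add3,r1:7,r2:Mul1,r3:4,r4:Add1,r5:Add2

STATUS = TAG Add3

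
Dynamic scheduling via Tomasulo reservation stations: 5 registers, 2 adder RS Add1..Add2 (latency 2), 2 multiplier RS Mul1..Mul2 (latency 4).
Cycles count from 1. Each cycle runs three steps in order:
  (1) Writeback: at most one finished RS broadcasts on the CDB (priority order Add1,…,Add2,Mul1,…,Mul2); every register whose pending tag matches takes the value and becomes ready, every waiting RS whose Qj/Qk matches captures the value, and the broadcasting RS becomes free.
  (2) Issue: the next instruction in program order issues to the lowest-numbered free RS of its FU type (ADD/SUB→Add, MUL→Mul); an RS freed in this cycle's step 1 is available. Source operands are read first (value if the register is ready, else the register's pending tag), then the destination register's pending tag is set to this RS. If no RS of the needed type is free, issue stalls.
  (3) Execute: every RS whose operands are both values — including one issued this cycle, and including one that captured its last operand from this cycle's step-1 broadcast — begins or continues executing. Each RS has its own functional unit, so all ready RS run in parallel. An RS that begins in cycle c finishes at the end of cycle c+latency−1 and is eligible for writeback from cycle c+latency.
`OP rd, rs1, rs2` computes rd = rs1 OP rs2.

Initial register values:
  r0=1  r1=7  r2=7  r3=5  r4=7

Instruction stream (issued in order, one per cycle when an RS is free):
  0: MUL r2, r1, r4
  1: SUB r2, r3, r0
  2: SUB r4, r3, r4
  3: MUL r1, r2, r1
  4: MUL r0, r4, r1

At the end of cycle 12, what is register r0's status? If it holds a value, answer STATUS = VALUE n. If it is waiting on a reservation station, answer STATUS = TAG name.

STATUS = VALUE -56

cycle 1: issue MUL r2<-Mul1 // r0:1,r1:7,r2:Mul1,r3:5,r4:7
cycle 2: issue SUB r2<-Add1 // r0:1,r1:7,r2:Add1,r3:5,r4:7
cycle 3: issue SUB r4<-Add2 // r0:1,r1:7,r2:Add1,r3:5,r4:Add2
cycle 4: CDB Add1=4; issue MUL r1<-Mul2 // r0:1,r1:Mul2,r2:4,r3:5,r4:Add2
cycle 5: CDB Add2=-2; stall // r0:1,r1:Mul2,r2:4,r3:5,r4:-2
cycle 6: CDB Mul1=49; issue MUL r0<-Mul1 // r0:Mul1,r1:Mul2,r2:4,r3:5,r4:-2
cycle 7: - // r0:Mul1,r1:Mul2,r2:4,r3:5,r4:-2
cycle 8: CDB Mul2=28 // r0:Mul1,r1:28,r2:4,r3:5,r4:-2
cycle 9: - // r0:Mul1,r1:28,r2:4,r3:5,r4:-2
cycle 10: - // r0:Mul1,r1:28,r2:4,r3:5,r4:-2
cycle 11: - // r0:Mul1,r1:28,r2:4,r3:5,r4:-2
cycle 12: CDB Mul1=-56 // r0:-56,r1:28,r2:4,r3:5,r4:-2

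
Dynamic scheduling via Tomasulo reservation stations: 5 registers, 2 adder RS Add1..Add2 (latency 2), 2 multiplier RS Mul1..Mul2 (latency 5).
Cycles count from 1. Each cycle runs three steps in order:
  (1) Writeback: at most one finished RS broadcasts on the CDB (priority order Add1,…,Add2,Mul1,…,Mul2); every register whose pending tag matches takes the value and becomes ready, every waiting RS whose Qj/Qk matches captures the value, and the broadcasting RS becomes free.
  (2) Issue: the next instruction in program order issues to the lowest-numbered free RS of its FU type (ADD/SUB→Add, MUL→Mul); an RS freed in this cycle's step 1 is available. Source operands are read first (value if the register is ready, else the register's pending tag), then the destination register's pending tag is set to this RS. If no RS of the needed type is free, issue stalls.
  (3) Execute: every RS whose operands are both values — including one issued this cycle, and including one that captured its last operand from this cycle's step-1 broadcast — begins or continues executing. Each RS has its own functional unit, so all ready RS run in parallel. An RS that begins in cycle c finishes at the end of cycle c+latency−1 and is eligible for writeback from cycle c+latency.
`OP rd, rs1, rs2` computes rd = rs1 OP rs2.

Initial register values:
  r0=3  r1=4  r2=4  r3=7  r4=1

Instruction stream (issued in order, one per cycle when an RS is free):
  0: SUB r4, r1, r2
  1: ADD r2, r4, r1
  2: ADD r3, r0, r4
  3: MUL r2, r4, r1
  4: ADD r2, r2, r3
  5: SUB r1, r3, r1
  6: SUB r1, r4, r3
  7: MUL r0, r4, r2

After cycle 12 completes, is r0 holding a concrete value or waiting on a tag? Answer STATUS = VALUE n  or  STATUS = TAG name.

STATUS = TAG Mul1

cycle 1: issue SUB r4<-Add1 // r0:3,r1:4,r2:4,r3:7,r4:Add1
cycle 2: issue ADD r2<-Add2 // r0:3,r1:4,r2:Add2,r3:7,r4:Add1
cycle 3: CDB Add1=0; issue ADD r3<-Add1 // r0:3,r1:4,r2:Add2,r3:Add1,r4:0
cycle 4: issue MUL r2<-Mul1 // r0:3,r1:4,r2:Mul1,r3:Add1,r4:0
cycle 5: CDB Add1=3; issue ADD r2<-Add1 // r0:3,r1:4,r2:Add1,r3:3,r4:0
cycle 6: CDB Add2=4; issue SUB r1<-Add2 // r0:3,r1:Add2,r2:Add1,r3:3,r4:0
cycle 7: stall // r0:3,r1:Add2,r2:Add1,r3:3,r4:0
cycle 8: CDB Add2=-1; issue SUB r1<-Add2 // r0:3,r1:Add2,r2:Add1,r3:3,r4:0
cycle 9: CDB Mul1=0; issue MUL r0<-Mul1 // r0:Mul1,r1:Add2,r2:Add1,r3:3,r4:0
cycle 10: CDB Add2=-3 // r0:Mul1,r1:-3,r2:Add1,r3:3,r4:0
cycle 11: CDB Add1=3 // r0:Mul1,r1:-3,r2:3,r3:3,r4:0
cycle 12: - // r0:Mul1,r1:-3,r2:3,r3:3,r4:0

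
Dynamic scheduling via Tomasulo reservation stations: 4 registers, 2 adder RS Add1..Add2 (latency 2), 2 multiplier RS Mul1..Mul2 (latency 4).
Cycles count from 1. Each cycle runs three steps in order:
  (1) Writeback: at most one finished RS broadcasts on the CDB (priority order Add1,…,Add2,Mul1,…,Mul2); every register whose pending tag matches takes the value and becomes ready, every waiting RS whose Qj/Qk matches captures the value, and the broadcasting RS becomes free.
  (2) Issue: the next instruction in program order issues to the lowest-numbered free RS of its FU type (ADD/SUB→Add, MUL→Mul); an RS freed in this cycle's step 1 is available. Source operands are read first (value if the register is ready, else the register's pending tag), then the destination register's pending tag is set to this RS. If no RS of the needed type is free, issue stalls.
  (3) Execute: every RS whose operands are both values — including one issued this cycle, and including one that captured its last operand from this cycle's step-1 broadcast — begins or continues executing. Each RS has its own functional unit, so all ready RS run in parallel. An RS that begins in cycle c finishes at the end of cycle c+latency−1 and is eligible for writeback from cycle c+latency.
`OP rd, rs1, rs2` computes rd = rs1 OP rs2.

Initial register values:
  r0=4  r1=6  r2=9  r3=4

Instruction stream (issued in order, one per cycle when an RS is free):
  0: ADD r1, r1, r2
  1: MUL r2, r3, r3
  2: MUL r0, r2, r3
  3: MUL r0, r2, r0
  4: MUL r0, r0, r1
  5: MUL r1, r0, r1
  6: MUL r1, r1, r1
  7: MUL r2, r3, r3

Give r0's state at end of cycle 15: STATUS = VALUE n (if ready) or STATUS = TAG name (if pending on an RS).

STATUS = TAG Mul2

cycle 1: issue ADD r1<-Add1 // r0:4,r1:Add1,r2:9,r3:4
cycle 2: issue MUL r2<-Mul1 // r0:4,r1:Add1,r2:Mul1,r3:4
cycle 3: CDB Add1=15; issue MUL r0<-Mul2 // r0:Mul2,r1:15,r2:Mul1,r3:4
cycle 4: stall // r0:Mul2,r1:15,r2:Mul1,r3:4
cycle 5: stall // r0:Mul2,r1:15,r2:Mul1,r3:4
cycle 6: CDB Mul1=16; issue MUL r0<-Mul1 // r0:Mul1,r1:15,r2:16,r3:4
cycle 7: stall // r0:Mul1,r1:15,r2:16,r3:4
cycle 8: stall // r0:Mul1,r1:15,r2:16,r3:4
cycle 9: stall // r0:Mul1,r1:15,r2:16,r3:4
cycle 10: CDB Mul2=64; issue MUL r0<-Mul2 // r0:Mul2,r1:15,r2:16,r3:4
cycle 11: stall // r0:Mul2,r1:15,r2:16,r3:4
cycle 12: stall // r0:Mul2,r1:15,r2:16,r3:4
cycle 13: stall // r0:Mul2,r1:15,r2:16,r3:4
cycle 14: CDB Mul1=1024; issue MUL r1<-Mul1 // r0:Mul2,r1:Mul1,r2:16,r3:4
cycle 15: stall // r0:Mul2,r1:Mul1,r2:16,r3:4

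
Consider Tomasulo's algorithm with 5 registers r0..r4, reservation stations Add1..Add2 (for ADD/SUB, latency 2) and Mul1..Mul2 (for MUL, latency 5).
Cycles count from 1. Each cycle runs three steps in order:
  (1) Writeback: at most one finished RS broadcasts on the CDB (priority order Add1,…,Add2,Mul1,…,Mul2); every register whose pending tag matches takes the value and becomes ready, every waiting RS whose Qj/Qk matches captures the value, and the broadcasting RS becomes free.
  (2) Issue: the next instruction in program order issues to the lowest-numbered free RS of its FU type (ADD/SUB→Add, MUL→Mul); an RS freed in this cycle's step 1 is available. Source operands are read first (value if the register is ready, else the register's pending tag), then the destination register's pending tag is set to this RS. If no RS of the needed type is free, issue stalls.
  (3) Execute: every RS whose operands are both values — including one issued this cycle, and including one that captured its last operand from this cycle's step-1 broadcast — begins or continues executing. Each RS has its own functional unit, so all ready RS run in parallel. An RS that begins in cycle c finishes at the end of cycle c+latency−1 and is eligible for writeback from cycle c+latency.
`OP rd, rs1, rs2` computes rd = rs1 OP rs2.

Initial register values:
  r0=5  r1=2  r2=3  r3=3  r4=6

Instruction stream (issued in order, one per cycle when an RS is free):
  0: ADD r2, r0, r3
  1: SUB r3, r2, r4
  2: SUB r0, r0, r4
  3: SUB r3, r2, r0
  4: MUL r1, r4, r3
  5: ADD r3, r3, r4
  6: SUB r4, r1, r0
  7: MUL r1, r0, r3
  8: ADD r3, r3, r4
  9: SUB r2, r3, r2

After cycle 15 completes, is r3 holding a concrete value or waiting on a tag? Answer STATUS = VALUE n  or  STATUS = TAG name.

cycle 1: issue ADD r2<-Add1 // r0:5,r1:2,r2:Add1,r3:3,r4:6
cycle 2: issue SUB r3<-Add2 // r0:5,r1:2,r2:Add1,r3:Add2,r4:6
cycle 3: CDB Add1=8; issue SUB r0<-Add1 // r0:Add1,r1:2,r2:8,r3:Add2,r4:6
cycle 4: stall // r0:Add1,r1:2,r2:8,r3:Add2,r4:6
cycle 5: CDB Add1=-1; issue SUB r3<-Add1 // r0:-1,r1:2,r2:8,r3:Add1,r4:6
cycle 6: CDB Add2=2; issue MUL r1<-Mul1 // r0:-1,r1:Mul1,r2:8,r3:Add1,r4:6
cycle 7: CDB Add1=9; issue ADD r3<-Add1 // r0:-1,r1:Mul1,r2:8,r3:Add1,r4:6
cycle 8: issue SUB r4<-Add2 // r0:-1,r1:Mul1,r2:8,r3:Add1,r4:Add2
cycle 9: CDB Add1=15; issue MUL r1<-Mul2 // r0:-1,r1:Mul2,r2:8,r3:15,r4:Add2
cycle 10: issue ADD r3<-Add1 // r0:-1,r1:Mul2,r2:8,r3:Add1,r4:Add2
cycle 11: stall // r0:-1,r1:Mul2,r2:8,r3:Add1,r4:Add2
cycle 12: CDB Mul1=54; stall // r0:-1,r1:Mul2,r2:8,r3:Add1,r4:Add2
cycle 13: stall // r0:-1,r1:Mul2,r2:8,r3:Add1,r4:Add2
cycle 14: CDB Add2=55; issue SUB r2<-Add2 // r0:-1,r1:Mul2,r2:Add2,r3:Add1,r4:55
cycle 15: CDB Mul2=-15 // r0:-1,r1:-15,r2:Add2,r3:Add1,r4:55

STATUS = TAG Add1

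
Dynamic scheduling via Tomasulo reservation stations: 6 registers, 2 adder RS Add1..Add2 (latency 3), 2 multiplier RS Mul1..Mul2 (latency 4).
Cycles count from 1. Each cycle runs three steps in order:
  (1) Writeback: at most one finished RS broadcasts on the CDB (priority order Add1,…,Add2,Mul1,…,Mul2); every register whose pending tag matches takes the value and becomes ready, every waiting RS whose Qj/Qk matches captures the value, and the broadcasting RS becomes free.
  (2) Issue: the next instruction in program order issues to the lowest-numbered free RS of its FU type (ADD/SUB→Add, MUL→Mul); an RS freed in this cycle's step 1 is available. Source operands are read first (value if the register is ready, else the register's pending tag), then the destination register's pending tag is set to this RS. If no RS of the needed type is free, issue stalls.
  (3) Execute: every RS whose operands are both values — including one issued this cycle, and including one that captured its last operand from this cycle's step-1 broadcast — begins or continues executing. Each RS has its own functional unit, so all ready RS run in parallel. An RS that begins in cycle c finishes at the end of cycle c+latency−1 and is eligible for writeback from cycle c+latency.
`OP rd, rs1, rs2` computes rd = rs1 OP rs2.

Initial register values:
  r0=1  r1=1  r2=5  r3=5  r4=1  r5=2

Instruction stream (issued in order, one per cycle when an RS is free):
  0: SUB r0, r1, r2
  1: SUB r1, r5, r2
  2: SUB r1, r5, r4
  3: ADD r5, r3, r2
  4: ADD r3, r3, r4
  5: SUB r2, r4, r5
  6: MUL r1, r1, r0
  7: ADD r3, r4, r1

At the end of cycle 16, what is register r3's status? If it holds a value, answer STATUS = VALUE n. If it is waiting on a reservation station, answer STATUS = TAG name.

STATUS = VALUE -3

  c1: issue SUB r0<-Add1  regs: r0:Add1,r1:1,r2:5,r3:5,r4:1,r5:2
  c2: issue SUB r1<-Add2  regs: r0:Add1,r1:Add2,r2:5,r3:5,r4:1,r5:2
  c3: stall  regs: r0:Add1,r1:Add2,r2:5,r3:5,r4:1,r5:2
  c4: CDB Add1=-4; issue SUB r1<-Add1  regs: r0:-4,r1:Add1,r2:5,r3:5,r4:1,r5:2
  c5: CDB Add2=-3; issue ADD r5<-Add2  regs: r0:-4,r1:Add1,r2:5,r3:5,r4:1,r5:Add2
  c6: stall  regs: r0:-4,r1:Add1,r2:5,r3:5,r4:1,r5:Add2
  c7: CDB Add1=1; issue ADD r3<-Add1  regs: r0:-4,r1:1,r2:5,r3:Add1,r4:1,r5:Add2
  c8: CDB Add2=10; issue SUB r2<-Add2  regs: r0:-4,r1:1,r2:Add2,r3:Add1,r4:1,r5:10
  c9: issue MUL r1<-Mul1  regs: r0:-4,r1:Mul1,r2:Add2,r3:Add1,r4:1,r5:10
  c10: CDB Add1=6; issue ADD r3<-Add1  regs: r0:-4,r1:Mul1,r2:Add2,r3:Add1,r4:1,r5:10
  c11: CDB Add2=-9  regs: r0:-4,r1:Mul1,r2:-9,r3:Add1,r4:1,r5:10
  c12: -  regs: r0:-4,r1:Mul1,r2:-9,r3:Add1,r4:1,r5:10
  c13: CDB Mul1=-4  regs: r0:-4,r1:-4,r2:-9,r3:Add1,r4:1,r5:10
  c14: -  regs: r0:-4,r1:-4,r2:-9,r3:Add1,r4:1,r5:10
  c15: -  regs: r0:-4,r1:-4,r2:-9,r3:Add1,r4:1,r5:10
  c16: CDB Add1=-3  regs: r0:-4,r1:-4,r2:-9,r3:-3,r4:1,r5:10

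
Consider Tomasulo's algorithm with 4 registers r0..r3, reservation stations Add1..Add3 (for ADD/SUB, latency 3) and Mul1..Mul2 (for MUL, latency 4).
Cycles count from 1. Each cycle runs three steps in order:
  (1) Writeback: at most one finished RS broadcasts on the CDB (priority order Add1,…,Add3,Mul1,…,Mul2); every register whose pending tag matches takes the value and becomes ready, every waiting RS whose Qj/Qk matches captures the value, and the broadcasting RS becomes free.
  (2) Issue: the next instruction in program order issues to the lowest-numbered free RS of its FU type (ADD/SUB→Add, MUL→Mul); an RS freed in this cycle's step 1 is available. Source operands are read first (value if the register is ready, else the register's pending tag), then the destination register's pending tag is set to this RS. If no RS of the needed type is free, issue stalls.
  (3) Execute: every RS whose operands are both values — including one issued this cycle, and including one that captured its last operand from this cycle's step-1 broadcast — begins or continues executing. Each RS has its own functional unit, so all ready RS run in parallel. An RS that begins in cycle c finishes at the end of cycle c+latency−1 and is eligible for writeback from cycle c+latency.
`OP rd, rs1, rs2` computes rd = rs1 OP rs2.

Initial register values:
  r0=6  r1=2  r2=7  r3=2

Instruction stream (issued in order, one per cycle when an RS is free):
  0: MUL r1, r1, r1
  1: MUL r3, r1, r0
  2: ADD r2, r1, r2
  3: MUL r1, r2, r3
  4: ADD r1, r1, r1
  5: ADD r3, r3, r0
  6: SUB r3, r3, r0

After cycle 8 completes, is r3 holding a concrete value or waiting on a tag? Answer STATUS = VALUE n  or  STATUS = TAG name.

c1: issue MUL r1<-Mul1 | r0:6,r1:Mul1,r2:7,r3:2
c2: issue MUL r3<-Mul2 | r0:6,r1:Mul1,r2:7,r3:Mul2
c3: issue ADD r2<-Add1 | r0:6,r1:Mul1,r2:Add1,r3:Mul2
c4: stall | r0:6,r1:Mul1,r2:Add1,r3:Mul2
c5: CDB Mul1=4; issue MUL r1<-Mul1 | r0:6,r1:Mul1,r2:Add1,r3:Mul2
c6: issue ADD r1<-Add2 | r0:6,r1:Add2,r2:Add1,r3:Mul2
c7: issue ADD r3<-Add3 | r0:6,r1:Add2,r2:Add1,r3:Add3
c8: CDB Add1=11; issue SUB r3<-Add1 | r0:6,r1:Add2,r2:11,r3:Add1

STATUS = TAG Add1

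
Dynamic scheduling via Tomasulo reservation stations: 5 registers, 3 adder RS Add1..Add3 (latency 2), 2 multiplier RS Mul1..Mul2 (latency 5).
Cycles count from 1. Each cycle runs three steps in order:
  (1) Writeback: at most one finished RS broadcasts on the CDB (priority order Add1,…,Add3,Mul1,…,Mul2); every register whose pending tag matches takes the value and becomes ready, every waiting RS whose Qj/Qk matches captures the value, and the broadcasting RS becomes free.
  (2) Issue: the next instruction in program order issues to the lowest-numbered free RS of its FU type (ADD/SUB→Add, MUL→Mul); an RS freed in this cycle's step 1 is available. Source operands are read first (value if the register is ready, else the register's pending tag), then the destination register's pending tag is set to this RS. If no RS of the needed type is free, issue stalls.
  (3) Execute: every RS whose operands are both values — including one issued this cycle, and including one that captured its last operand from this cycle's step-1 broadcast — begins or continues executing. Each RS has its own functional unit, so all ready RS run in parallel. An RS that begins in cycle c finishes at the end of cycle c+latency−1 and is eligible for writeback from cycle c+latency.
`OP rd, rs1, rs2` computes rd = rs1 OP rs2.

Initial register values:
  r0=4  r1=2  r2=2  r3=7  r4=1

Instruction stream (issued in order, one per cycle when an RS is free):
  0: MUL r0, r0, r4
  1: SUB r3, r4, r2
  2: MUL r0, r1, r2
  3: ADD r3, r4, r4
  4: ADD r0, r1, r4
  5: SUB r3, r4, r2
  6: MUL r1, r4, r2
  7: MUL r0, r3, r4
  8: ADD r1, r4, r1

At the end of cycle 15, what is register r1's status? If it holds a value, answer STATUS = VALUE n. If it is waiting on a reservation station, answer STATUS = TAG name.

c1: issue MUL r0<-Mul1 | r0:Mul1,r1:2,r2:2,r3:7,r4:1
c2: issue SUB r3<-Add1 | r0:Mul1,r1:2,r2:2,r3:Add1,r4:1
c3: issue MUL r0<-Mul2 | r0:Mul2,r1:2,r2:2,r3:Add1,r4:1
c4: CDB Add1=-1; issue ADD r3<-Add1 | r0:Mul2,r1:2,r2:2,r3:Add1,r4:1
c5: issue ADD r0<-Add2 | r0:Add2,r1:2,r2:2,r3:Add1,r4:1
c6: CDB Add1=2; issue SUB r3<-Add1 | r0:Add2,r1:2,r2:2,r3:Add1,r4:1
c7: CDB Add2=3; stall | r0:3,r1:2,r2:2,r3:Add1,r4:1
c8: CDB Add1=-1; stall | r0:3,r1:2,r2:2,r3:-1,r4:1
c9: CDB Mul1=4; issue MUL r1<-Mul1 | r0:3,r1:Mul1,r2:2,r3:-1,r4:1
c10: CDB Mul2=4; issue MUL r0<-Mul2 | r0:Mul2,r1:Mul1,r2:2,r3:-1,r4:1
c11: issue ADD r1<-Add1 | r0:Mul2,r1:Add1,r2:2,r3:-1,r4:1
c12: - | r0:Mul2,r1:Add1,r2:2,r3:-1,r4:1
c13: - | r0:Mul2,r1:Add1,r2:2,r3:-1,r4:1
c14: CDB Mul1=2 | r0:Mul2,r1:Add1,r2:2,r3:-1,r4:1
c15: CDB Mul2=-1 | r0:-1,r1:Add1,r2:2,r3:-1,r4:1

STATUS = TAG Add1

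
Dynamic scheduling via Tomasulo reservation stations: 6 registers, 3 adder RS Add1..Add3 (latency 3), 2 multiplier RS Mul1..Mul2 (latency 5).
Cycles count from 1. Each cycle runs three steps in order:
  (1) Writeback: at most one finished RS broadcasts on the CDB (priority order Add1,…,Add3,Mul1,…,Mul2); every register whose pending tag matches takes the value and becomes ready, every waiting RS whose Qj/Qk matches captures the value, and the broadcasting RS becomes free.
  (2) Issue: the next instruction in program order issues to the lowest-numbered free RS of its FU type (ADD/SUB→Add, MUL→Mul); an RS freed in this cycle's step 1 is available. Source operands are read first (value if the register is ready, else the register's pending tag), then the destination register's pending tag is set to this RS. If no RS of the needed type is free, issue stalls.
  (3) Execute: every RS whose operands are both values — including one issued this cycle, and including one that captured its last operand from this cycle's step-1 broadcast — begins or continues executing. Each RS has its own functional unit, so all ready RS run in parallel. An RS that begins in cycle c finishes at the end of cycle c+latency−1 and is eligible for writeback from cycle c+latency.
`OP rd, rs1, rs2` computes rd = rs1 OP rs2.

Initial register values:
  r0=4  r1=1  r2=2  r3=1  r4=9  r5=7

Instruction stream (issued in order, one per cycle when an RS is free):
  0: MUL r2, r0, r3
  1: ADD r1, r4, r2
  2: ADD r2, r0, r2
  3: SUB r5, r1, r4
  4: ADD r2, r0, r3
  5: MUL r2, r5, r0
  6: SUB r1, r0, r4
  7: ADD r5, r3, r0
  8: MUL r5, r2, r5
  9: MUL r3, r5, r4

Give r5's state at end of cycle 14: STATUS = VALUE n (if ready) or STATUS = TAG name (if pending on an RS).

STATUS = TAG Mul2

cycle 1: issue MUL r2<-Mul1 // r0:4,r1:1,r2:Mul1,r3:1,r4:9,r5:7
cycle 2: issue ADD r1<-Add1 // r0:4,r1:Add1,r2:Mul1,r3:1,r4:9,r5:7
cycle 3: issue ADD r2<-Add2 // r0:4,r1:Add1,r2:Add2,r3:1,r4:9,r5:7
cycle 4: issue SUB r5<-Add3 // r0:4,r1:Add1,r2:Add2,r3:1,r4:9,r5:Add3
cycle 5: stall // r0:4,r1:Add1,r2:Add2,r3:1,r4:9,r5:Add3
cycle 6: CDB Mul1=4; stall // r0:4,r1:Add1,r2:Add2,r3:1,r4:9,r5:Add3
cycle 7: stall // r0:4,r1:Add1,r2:Add2,r3:1,r4:9,r5:Add3
cycle 8: stall // r0:4,r1:Add1,r2:Add2,r3:1,r4:9,r5:Add3
cycle 9: CDB Add1=13; issue ADD r2<-Add1 // r0:4,r1:13,r2:Add1,r3:1,r4:9,r5:Add3
cycle 10: CDB Add2=8; issue MUL r2<-Mul1 // r0:4,r1:13,r2:Mul1,r3:1,r4:9,r5:Add3
cycle 11: issue SUB r1<-Add2 // r0:4,r1:Add2,r2:Mul1,r3:1,r4:9,r5:Add3
cycle 12: CDB Add1=5; issue ADD r5<-Add1 // r0:4,r1:Add2,r2:Mul1,r3:1,r4:9,r5:Add1
cycle 13: CDB Add3=4; issue MUL r5<-Mul2 // r0:4,r1:Add2,r2:Mul1,r3:1,r4:9,r5:Mul2
cycle 14: CDB Add2=-5; stall // r0:4,r1:-5,r2:Mul1,r3:1,r4:9,r5:Mul2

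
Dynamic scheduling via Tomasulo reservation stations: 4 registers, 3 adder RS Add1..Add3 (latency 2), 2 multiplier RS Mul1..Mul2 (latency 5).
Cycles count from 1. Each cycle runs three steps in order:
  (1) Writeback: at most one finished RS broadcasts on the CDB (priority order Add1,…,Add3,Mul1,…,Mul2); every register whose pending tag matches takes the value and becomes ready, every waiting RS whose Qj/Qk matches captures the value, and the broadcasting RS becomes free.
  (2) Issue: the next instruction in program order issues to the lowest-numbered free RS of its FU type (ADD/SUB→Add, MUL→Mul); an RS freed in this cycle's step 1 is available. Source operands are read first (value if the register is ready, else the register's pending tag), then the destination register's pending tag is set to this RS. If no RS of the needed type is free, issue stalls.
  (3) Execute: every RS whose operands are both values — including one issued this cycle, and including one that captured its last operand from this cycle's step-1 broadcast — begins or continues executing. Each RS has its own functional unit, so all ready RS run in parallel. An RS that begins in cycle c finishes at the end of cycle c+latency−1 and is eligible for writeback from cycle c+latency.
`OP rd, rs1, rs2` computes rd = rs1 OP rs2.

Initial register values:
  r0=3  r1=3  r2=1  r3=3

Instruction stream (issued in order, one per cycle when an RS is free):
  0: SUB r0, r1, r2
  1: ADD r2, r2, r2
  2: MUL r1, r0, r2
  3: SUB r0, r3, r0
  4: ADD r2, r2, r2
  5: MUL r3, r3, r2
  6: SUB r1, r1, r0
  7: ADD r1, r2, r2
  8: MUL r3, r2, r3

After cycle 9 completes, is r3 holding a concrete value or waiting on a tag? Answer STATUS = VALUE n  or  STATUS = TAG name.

  c1: issue SUB r0<-Add1  regs: r0:Add1,r1:3,r2:1,r3:3
  c2: issue ADD r2<-Add2  regs: r0:Add1,r1:3,r2:Add2,r3:3
  c3: CDB Add1=2; issue MUL r1<-Mul1  regs: r0:2,r1:Mul1,r2:Add2,r3:3
  c4: CDB Add2=2; issue SUB r0<-Add1  regs: r0:Add1,r1:Mul1,r2:2,r3:3
  c5: issue ADD r2<-Add2  regs: r0:Add1,r1:Mul1,r2:Add2,r3:3
  c6: CDB Add1=1; issue MUL r3<-Mul2  regs: r0:1,r1:Mul1,r2:Add2,r3:Mul2
  c7: CDB Add2=4; issue SUB r1<-Add1  regs: r0:1,r1:Add1,r2:4,r3:Mul2
  c8: issue ADD r1<-Add2  regs: r0:1,r1:Add2,r2:4,r3:Mul2
  c9: CDB Mul1=4; issue MUL r3<-Mul1  regs: r0:1,r1:Add2,r2:4,r3:Mul1

STATUS = TAG Mul1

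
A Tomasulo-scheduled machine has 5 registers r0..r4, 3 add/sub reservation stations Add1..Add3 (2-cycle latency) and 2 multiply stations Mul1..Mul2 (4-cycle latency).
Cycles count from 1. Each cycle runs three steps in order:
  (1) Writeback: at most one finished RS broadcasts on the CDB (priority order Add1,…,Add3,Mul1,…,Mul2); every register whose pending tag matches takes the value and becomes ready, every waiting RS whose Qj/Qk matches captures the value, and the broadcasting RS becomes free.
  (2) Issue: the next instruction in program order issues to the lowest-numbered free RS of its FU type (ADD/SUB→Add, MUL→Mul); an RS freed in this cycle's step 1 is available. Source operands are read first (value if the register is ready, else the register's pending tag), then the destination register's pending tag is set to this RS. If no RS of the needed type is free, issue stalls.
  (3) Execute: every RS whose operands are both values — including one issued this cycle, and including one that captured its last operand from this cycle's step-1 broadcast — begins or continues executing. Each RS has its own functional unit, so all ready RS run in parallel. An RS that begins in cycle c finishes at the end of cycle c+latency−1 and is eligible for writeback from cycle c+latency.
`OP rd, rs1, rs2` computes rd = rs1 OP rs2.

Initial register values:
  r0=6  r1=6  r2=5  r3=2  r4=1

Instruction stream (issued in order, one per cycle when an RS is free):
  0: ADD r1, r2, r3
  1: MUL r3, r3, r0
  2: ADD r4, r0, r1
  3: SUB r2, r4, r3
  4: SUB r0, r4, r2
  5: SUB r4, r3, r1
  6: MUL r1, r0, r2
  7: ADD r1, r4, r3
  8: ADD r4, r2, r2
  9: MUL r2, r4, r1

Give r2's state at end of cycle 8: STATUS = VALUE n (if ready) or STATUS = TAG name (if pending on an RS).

c1: issue ADD r1<-Add1 | r0:6,r1:Add1,r2:5,r3:2,r4:1
c2: issue MUL r3<-Mul1 | r0:6,r1:Add1,r2:5,r3:Mul1,r4:1
c3: CDB Add1=7; issue ADD r4<-Add1 | r0:6,r1:7,r2:5,r3:Mul1,r4:Add1
c4: issue SUB r2<-Add2 | r0:6,r1:7,r2:Add2,r3:Mul1,r4:Add1
c5: CDB Add1=13; issue SUB r0<-Add1 | r0:Add1,r1:7,r2:Add2,r3:Mul1,r4:13
c6: CDB Mul1=12; issue SUB r4<-Add3 | r0:Add1,r1:7,r2:Add2,r3:12,r4:Add3
c7: issue MUL r1<-Mul1 | r0:Add1,r1:Mul1,r2:Add2,r3:12,r4:Add3
c8: CDB Add2=1; issue ADD r1<-Add2 | r0:Add1,r1:Add2,r2:1,r3:12,r4:Add3

STATUS = VALUE 1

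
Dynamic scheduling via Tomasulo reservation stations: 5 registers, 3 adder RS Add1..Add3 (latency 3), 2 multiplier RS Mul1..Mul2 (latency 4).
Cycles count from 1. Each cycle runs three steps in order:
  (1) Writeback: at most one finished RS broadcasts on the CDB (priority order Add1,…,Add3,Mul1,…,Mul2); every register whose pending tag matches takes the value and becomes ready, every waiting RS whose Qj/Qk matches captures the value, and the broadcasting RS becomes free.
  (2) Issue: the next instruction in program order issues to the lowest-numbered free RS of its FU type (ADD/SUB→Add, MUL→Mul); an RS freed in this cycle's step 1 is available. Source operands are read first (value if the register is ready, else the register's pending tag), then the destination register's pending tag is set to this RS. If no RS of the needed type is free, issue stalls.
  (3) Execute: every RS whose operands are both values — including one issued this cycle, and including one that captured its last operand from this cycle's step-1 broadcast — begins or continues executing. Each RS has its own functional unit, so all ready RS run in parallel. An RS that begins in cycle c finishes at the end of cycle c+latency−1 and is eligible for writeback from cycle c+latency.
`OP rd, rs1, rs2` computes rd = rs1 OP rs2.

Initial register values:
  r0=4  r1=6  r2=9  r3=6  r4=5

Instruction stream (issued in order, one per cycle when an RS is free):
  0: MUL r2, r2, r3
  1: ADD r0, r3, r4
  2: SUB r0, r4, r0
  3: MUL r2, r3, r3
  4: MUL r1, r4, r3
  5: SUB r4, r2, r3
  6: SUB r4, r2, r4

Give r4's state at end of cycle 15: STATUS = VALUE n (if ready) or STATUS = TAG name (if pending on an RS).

STATUS = VALUE 6

cycle 1: issue MUL r2<-Mul1 // r0:4,r1:6,r2:Mul1,r3:6,r4:5
cycle 2: issue ADD r0<-Add1 // r0:Add1,r1:6,r2:Mul1,r3:6,r4:5
cycle 3: issue SUB r0<-Add2 // r0:Add2,r1:6,r2:Mul1,r3:6,r4:5
cycle 4: issue MUL r2<-Mul2 // r0:Add2,r1:6,r2:Mul2,r3:6,r4:5
cycle 5: CDB Add1=11; stall // r0:Add2,r1:6,r2:Mul2,r3:6,r4:5
cycle 6: CDB Mul1=54; issue MUL r1<-Mul1 // r0:Add2,r1:Mul1,r2:Mul2,r3:6,r4:5
cycle 7: issue SUB r4<-Add1 // r0:Add2,r1:Mul1,r2:Mul2,r3:6,r4:Add1
cycle 8: CDB Add2=-6; issue SUB r4<-Add2 // r0:-6,r1:Mul1,r2:Mul2,r3:6,r4:Add2
cycle 9: CDB Mul2=36 // r0:-6,r1:Mul1,r2:36,r3:6,r4:Add2
cycle 10: CDB Mul1=30 // r0:-6,r1:30,r2:36,r3:6,r4:Add2
cycle 11: - // r0:-6,r1:30,r2:36,r3:6,r4:Add2
cycle 12: CDB Add1=30 // r0:-6,r1:30,r2:36,r3:6,r4:Add2
cycle 13: - // r0:-6,r1:30,r2:36,r3:6,r4:Add2
cycle 14: - // r0:-6,r1:30,r2:36,r3:6,r4:Add2
cycle 15: CDB Add2=6 // r0:-6,r1:30,r2:36,r3:6,r4:6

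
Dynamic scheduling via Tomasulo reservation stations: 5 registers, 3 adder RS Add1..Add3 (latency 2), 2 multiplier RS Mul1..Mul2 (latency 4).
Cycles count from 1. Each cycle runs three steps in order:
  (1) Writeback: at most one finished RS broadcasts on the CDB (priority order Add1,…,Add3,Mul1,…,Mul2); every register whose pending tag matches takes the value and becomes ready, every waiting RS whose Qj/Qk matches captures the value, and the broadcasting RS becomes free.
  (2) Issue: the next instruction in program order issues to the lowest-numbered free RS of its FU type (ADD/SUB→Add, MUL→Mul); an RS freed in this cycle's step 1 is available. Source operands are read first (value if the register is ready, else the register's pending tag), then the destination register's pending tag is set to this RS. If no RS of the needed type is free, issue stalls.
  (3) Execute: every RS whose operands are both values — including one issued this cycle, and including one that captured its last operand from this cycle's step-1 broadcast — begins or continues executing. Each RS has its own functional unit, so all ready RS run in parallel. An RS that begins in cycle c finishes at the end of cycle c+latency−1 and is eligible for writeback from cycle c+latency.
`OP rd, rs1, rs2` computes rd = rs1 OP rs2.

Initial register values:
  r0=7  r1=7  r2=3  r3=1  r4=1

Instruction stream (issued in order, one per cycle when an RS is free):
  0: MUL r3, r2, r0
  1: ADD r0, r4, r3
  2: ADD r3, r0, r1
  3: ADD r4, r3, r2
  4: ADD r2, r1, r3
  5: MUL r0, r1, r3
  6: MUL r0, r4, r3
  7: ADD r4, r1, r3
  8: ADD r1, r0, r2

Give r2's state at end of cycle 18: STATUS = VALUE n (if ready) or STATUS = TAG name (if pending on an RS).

  c1: issue MUL r3<-Mul1  regs: r0:7,r1:7,r2:3,r3:Mul1,r4:1
  c2: issue ADD r0<-Add1  regs: r0:Add1,r1:7,r2:3,r3:Mul1,r4:1
  c3: issue ADD r3<-Add2  regs: r0:Add1,r1:7,r2:3,r3:Add2,r4:1
  c4: issue ADD r4<-Add3  regs: r0:Add1,r1:7,r2:3,r3:Add2,r4:Add3
  c5: CDB Mul1=21; stall  regs: r0:Add1,r1:7,r2:3,r3:Add2,r4:Add3
  c6: stall  regs: r0:Add1,r1:7,r2:3,r3:Add2,r4:Add3
  c7: CDB Add1=22; issue ADD r2<-Add1  regs: r0:22,r1:7,r2:Add1,r3:Add2,r4:Add3
  c8: issue MUL r0<-Mul1  regs: r0:Mul1,r1:7,r2:Add1,r3:Add2,r4:Add3
  c9: CDB Add2=29; issue MUL r0<-Mul2  regs: r0:Mul2,r1:7,r2:Add1,r3:29,r4:Add3
  c10: issue ADD r4<-Add2  regs: r0:Mul2,r1:7,r2:Add1,r3:29,r4:Add2
  c11: CDB Add1=36; issue ADD r1<-Add1  regs: r0:Mul2,r1:Add1,r2:36,r3:29,r4:Add2
  c12: CDB Add2=36  regs: r0:Mul2,r1:Add1,r2:36,r3:29,r4:36
  c13: CDB Add3=32  regs: r0:Mul2,r1:Add1,r2:36,r3:29,r4:36
  c14: CDB Mul1=203  regs: r0:Mul2,r1:Add1,r2:36,r3:29,r4:36
  c15: -  regs: r0:Mul2,r1:Add1,r2:36,r3:29,r4:36
  c16: -  regs: r0:Mul2,r1:Add1,r2:36,r3:29,r4:36
  c17: CDB Mul2=928  regs: r0:928,r1:Add1,r2:36,r3:29,r4:36
  c18: -  regs: r0:928,r1:Add1,r2:36,r3:29,r4:36

STATUS = VALUE 36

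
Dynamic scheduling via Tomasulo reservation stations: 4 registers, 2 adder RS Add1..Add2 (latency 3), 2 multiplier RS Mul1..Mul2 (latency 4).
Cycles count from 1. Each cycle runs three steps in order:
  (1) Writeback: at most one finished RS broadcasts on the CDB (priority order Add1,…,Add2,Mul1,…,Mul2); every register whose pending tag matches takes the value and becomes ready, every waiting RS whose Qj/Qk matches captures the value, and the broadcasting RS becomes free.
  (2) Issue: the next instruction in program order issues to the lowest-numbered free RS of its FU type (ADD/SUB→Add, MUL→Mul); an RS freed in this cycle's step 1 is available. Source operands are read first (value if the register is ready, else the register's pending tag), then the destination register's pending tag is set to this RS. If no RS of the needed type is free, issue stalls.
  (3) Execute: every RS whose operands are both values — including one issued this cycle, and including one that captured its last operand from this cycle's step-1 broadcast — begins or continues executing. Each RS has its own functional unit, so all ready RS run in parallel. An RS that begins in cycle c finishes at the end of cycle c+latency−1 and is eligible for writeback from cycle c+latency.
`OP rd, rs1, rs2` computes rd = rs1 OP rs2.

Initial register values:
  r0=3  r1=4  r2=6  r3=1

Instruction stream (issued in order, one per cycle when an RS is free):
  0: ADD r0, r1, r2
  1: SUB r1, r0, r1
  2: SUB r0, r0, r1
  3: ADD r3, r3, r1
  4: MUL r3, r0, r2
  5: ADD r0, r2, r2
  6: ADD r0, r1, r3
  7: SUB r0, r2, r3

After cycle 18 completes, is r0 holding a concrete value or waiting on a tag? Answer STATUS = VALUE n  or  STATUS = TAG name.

c1: issue ADD r0<-Add1 | r0:Add1,r1:4,r2:6,r3:1
c2: issue SUB r1<-Add2 | r0:Add1,r1:Add2,r2:6,r3:1
c3: stall | r0:Add1,r1:Add2,r2:6,r3:1
c4: CDB Add1=10; issue SUB r0<-Add1 | r0:Add1,r1:Add2,r2:6,r3:1
c5: stall | r0:Add1,r1:Add2,r2:6,r3:1
c6: stall | r0:Add1,r1:Add2,r2:6,r3:1
c7: CDB Add2=6; issue ADD r3<-Add2 | r0:Add1,r1:6,r2:6,r3:Add2
c8: issue MUL r3<-Mul1 | r0:Add1,r1:6,r2:6,r3:Mul1
c9: stall | r0:Add1,r1:6,r2:6,r3:Mul1
c10: CDB Add1=4; issue ADD r0<-Add1 | r0:Add1,r1:6,r2:6,r3:Mul1
c11: CDB Add2=7; issue ADD r0<-Add2 | r0:Add2,r1:6,r2:6,r3:Mul1
c12: stall | r0:Add2,r1:6,r2:6,r3:Mul1
c13: CDB Add1=12; issue SUB r0<-Add1 | r0:Add1,r1:6,r2:6,r3:Mul1
c14: CDB Mul1=24 | r0:Add1,r1:6,r2:6,r3:24
c15: - | r0:Add1,r1:6,r2:6,r3:24
c16: - | r0:Add1,r1:6,r2:6,r3:24
c17: CDB Add1=-18 | r0:-18,r1:6,r2:6,r3:24
c18: CDB Add2=30 | r0:-18,r1:6,r2:6,r3:24

STATUS = VALUE -18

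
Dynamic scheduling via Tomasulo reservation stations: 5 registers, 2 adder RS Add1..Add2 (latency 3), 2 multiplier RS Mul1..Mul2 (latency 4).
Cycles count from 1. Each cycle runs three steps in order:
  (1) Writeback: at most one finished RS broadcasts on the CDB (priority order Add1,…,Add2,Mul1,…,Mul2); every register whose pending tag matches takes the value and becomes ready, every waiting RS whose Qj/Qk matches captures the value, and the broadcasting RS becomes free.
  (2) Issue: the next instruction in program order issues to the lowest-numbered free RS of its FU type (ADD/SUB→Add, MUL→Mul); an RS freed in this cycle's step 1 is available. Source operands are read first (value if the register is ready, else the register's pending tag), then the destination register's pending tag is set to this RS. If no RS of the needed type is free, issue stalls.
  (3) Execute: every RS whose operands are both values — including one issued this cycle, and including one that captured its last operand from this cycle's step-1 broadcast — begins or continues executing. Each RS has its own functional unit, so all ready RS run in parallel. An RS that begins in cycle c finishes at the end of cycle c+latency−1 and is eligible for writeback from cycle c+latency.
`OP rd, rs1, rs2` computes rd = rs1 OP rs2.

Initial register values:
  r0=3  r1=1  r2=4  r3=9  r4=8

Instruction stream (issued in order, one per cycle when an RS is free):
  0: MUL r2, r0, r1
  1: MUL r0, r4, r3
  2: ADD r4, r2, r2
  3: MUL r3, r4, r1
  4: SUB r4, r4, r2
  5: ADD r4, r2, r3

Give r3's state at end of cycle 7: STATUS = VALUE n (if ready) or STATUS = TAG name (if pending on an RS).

  c1: issue MUL r2<-Mul1  regs: r0:3,r1:1,r2:Mul1,r3:9,r4:8
  c2: issue MUL r0<-Mul2  regs: r0:Mul2,r1:1,r2:Mul1,r3:9,r4:8
  c3: issue ADD r4<-Add1  regs: r0:Mul2,r1:1,r2:Mul1,r3:9,r4:Add1
  c4: stall  regs: r0:Mul2,r1:1,r2:Mul1,r3:9,r4:Add1
  c5: CDB Mul1=3; issue MUL r3<-Mul1  regs: r0:Mul2,r1:1,r2:3,r3:Mul1,r4:Add1
  c6: CDB Mul2=72; issue SUB r4<-Add2  regs: r0:72,r1:1,r2:3,r3:Mul1,r4:Add2
  c7: stall  regs: r0:72,r1:1,r2:3,r3:Mul1,r4:Add2

STATUS = TAG Mul1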